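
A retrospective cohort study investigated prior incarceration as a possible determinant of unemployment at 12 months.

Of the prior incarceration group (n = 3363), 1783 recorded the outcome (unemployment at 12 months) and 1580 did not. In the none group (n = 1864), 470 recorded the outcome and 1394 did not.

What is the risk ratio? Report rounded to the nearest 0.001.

2.103

From the description: a = 1783, b = 1580, c = 470, d = 1394.
Risk in exposed = 1783/3363 = 0.53018; risk in unexposed = 470/1864 = 0.25215.
RR = 0.53018 / 0.25215 = 2.10268
The risk among the exposed is 2.10 times that among the unexposed.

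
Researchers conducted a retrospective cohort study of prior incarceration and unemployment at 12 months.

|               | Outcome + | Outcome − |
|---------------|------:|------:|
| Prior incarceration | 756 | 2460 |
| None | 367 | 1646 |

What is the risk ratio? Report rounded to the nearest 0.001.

1.289

Cells: a = 756, b = 2460, c = 367, d = 1646.
Risk in exposed = 756/3216 = 0.23507; risk in unexposed = 367/2013 = 0.18231.
RR = 0.23507 / 0.18231 = 1.28939
The risk among the exposed is 1.29 times that among the unexposed.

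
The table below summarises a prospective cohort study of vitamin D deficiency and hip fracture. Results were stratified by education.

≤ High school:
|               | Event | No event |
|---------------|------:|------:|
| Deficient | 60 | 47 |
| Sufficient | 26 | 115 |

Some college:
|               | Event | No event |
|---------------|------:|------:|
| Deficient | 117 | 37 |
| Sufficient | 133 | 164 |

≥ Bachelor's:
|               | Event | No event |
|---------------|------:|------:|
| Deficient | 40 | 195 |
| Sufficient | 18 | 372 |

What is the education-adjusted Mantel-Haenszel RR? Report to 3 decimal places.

2.147

RR_MH = Σ(aᵢ·n₀ᵢ/nᵢ) / Σ(cᵢ·n₁ᵢ/nᵢ), with n₁ᵢ = aᵢ+bᵢ (exposed), n₀ᵢ = cᵢ+dᵢ (unexposed), nᵢ = n₁ᵢ+n₀ᵢ.
Stratum 1 (≤ High school): n₁ = 107, n₀ = 141, n = 248; a·n₀/n = 60·141/248 = 34.1129; c·n₁/n = 26·107/248 = 11.2177
Stratum 2 (Some college): n₁ = 154, n₀ = 297, n = 451; a·n₀/n = 117·297/451 = 77.0488; c·n₁/n = 133·154/451 = 45.4146
Stratum 3 (≥ Bachelor's): n₁ = 235, n₀ = 390, n = 625; a·n₀/n = 40·390/625 = 24.9600; c·n₁/n = 18·235/625 = 6.7680
RR_MH = (34.1129 + 77.0488 + 24.9600) / (11.2177 + 45.4146 + 6.7680) = 136.1217 / 63.4004 = 2.14702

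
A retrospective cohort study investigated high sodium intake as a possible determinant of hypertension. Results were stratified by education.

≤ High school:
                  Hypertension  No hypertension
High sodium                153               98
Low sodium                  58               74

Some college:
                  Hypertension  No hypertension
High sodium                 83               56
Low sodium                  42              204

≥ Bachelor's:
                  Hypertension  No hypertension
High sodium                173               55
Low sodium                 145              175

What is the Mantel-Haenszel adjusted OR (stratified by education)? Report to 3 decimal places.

OR_MH = Σ(aᵢdᵢ/nᵢ) / Σ(bᵢcᵢ/nᵢ), where nᵢ is the stratum total.
Stratum 1 (≤ High school): n = 383; a·d/n = 153·74/383 = 29.5614; b·c/n = 98·58/383 = 14.8407
Stratum 2 (Some college): n = 385; a·d/n = 83·204/385 = 43.9792; b·c/n = 56·42/385 = 6.1091
Stratum 3 (≥ Bachelor's): n = 548; a·d/n = 173·175/548 = 55.2464; b·c/n = 55·145/548 = 14.5529
OR_MH = (29.5614 + 43.9792 + 55.2464) / (14.8407 + 6.1091 + 14.5529) = 128.7869 / 35.5027 = 3.62752

3.628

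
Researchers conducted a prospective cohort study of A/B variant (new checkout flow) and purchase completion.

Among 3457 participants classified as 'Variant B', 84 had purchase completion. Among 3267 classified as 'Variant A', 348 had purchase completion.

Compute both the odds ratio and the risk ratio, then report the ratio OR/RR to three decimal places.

0.916

From the description: a = 84, b = 3373, c = 348, d = 2919.
OR = (84·2919)/(3373·348) = 245196/1173804 = 0.20889
Risk in exposed = 84/3457 = 0.02430; risk in unexposed = 348/3267 = 0.10652; RR = 0.22811
OR/RR = 0.20889 / 0.22811 = 0.91573
The outcome is not rare, so the OR lies further from 1 than the RR.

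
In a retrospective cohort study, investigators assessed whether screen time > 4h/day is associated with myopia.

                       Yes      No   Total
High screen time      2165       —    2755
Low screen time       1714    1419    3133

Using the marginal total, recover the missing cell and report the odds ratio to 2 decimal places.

The missing cell is in the exposed row: 2755 − 2165 = 590.
So a = 2165, b = 590, c = 1714, d = 1419.
OR = (a·d)/(b·c) = (2165 × 1419) / (590 × 1714) = 3072135 / 1011260 = 3.03793

3.04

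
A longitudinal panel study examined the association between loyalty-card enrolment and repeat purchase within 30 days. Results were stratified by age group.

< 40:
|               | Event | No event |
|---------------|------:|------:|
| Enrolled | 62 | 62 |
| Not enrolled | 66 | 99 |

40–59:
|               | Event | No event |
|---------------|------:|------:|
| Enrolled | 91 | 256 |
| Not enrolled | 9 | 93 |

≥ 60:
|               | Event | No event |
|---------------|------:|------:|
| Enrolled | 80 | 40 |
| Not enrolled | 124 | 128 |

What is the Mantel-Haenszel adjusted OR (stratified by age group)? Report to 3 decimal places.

2.073

OR_MH = Σ(aᵢdᵢ/nᵢ) / Σ(bᵢcᵢ/nᵢ), where nᵢ is the stratum total.
Stratum 1 (< 40): n = 289; a·d/n = 62·99/289 = 21.2388; b·c/n = 62·66/289 = 14.1592
Stratum 2 (40–59): n = 449; a·d/n = 91·93/449 = 18.8486; b·c/n = 256·9/449 = 5.1314
Stratum 3 (≥ 60): n = 372; a·d/n = 80·128/372 = 27.5269; b·c/n = 40·124/372 = 13.3333
OR_MH = (21.2388 + 18.8486 + 27.5269) / (14.1592 + 5.1314 + 13.3333) = 67.6142 / 32.6239 = 2.07254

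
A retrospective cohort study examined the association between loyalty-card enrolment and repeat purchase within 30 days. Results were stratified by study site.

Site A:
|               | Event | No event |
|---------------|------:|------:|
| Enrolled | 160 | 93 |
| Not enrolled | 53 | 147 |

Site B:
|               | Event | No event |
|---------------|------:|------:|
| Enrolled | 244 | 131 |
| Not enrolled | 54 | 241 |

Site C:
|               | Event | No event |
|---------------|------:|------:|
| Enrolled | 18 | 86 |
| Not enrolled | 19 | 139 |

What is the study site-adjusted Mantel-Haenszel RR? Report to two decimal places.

RR_MH = Σ(aᵢ·n₀ᵢ/nᵢ) / Σ(cᵢ·n₁ᵢ/nᵢ), with n₁ᵢ = aᵢ+bᵢ (exposed), n₀ᵢ = cᵢ+dᵢ (unexposed), nᵢ = n₁ᵢ+n₀ᵢ.
Stratum 1 (Site A): n₁ = 253, n₀ = 200, n = 453; a·n₀/n = 160·200/453 = 70.6402; c·n₁/n = 53·253/453 = 29.6004
Stratum 2 (Site B): n₁ = 375, n₀ = 295, n = 670; a·n₀/n = 244·295/670 = 107.4328; c·n₁/n = 54·375/670 = 30.2239
Stratum 3 (Site C): n₁ = 104, n₀ = 158, n = 262; a·n₀/n = 18·158/262 = 10.8550; c·n₁/n = 19·104/262 = 7.5420
RR_MH = (70.6402 + 107.4328 + 10.8550) / (29.6004 + 30.2239 + 7.5420) = 188.9280 / 67.3663 = 2.80449

2.80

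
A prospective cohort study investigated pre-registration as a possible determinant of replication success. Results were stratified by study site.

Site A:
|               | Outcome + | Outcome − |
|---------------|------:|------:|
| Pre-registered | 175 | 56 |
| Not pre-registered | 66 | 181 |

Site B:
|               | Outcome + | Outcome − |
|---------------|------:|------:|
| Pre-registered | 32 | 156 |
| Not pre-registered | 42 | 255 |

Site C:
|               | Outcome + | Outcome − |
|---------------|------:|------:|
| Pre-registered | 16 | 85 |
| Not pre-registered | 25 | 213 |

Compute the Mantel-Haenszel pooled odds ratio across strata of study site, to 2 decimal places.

OR_MH = Σ(aᵢdᵢ/nᵢ) / Σ(bᵢcᵢ/nᵢ), where nᵢ is the stratum total.
Stratum 1 (Site A): n = 478; a·d/n = 175·181/478 = 66.2657; b·c/n = 56·66/478 = 7.7322
Stratum 2 (Site B): n = 485; a·d/n = 32·255/485 = 16.8247; b·c/n = 156·42/485 = 13.5093
Stratum 3 (Site C): n = 339; a·d/n = 16·213/339 = 10.0531; b·c/n = 85·25/339 = 6.2684
OR_MH = (66.2657 + 16.8247 + 10.0531) / (7.7322 + 13.5093 + 6.2684) = 93.1435 / 27.5099 = 3.38581

3.39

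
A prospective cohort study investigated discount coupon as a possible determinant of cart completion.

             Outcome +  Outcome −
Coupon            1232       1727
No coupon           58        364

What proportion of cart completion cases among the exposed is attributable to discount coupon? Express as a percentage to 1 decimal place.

Cells: a = 1232, b = 1727, c = 58, d = 364.
Risk in exposed = 1232/2959 = 0.41636; risk in unexposed = 58/422 = 0.13744.
RR = 0.41636/0.13744 = 3.02936
AR% = (RR − 1)/RR × 100 = (3.02936 − 1)/3.02936 × 100 = 66.9897%

67.0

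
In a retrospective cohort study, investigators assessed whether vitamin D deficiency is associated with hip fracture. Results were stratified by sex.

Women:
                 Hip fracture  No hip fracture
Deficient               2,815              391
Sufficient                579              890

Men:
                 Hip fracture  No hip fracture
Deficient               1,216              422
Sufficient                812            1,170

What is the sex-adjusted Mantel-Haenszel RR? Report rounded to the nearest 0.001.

RR_MH = Σ(aᵢ·n₀ᵢ/nᵢ) / Σ(cᵢ·n₁ᵢ/nᵢ), with n₁ᵢ = aᵢ+bᵢ (exposed), n₀ᵢ = cᵢ+dᵢ (unexposed), nᵢ = n₁ᵢ+n₀ᵢ.
Stratum 1 (Women): n₁ = 3206, n₀ = 1469, n = 4675; a·n₀/n = 2815·1469/4675 = 884.5422; c·n₁/n = 579·3206/4675 = 397.0640
Stratum 2 (Men): n₁ = 1638, n₀ = 1982, n = 3620; a·n₀/n = 1216·1982/3620 = 665.7768; c·n₁/n = 812·1638/3620 = 367.4188
RR_MH = (884.5422 + 665.7768) / (397.0640 + 367.4188) = 1550.3190 / 764.4827 = 2.02793

2.028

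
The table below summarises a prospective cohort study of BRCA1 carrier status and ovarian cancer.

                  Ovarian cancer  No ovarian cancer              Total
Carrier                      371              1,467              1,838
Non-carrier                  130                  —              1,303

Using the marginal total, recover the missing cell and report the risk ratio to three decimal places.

2.023

The missing cell is in the unexposed row: 1303 − 130 = 1173.
So a = 371, b = 1467, c = 130, d = 1173.
RR = [a/(a+b)] / [c/(c+d)] = (371/1838) / (130/1303) = 0.20185/0.09977 = 2.02316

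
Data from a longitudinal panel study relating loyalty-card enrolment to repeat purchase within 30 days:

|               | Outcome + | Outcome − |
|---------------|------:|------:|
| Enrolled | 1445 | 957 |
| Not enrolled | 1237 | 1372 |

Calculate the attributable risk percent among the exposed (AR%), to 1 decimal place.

21.2

Cells: a = 1445, b = 957, c = 1237, d = 1372.
Risk in exposed = 1445/2402 = 0.60158; risk in unexposed = 1237/2609 = 0.47413.
RR = 0.60158/0.47413 = 1.26882
AR% = (RR − 1)/RR × 100 = (1.26882 − 1)/1.26882 × 100 = 21.1865%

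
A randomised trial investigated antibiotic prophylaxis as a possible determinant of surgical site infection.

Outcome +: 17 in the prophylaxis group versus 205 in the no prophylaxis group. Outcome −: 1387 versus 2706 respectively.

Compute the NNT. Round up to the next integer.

18

Risk in treated group = 17/1404 = 0.01211; risk in control = 205/2911 = 0.07042.
Absolute risk reduction = 0.07042 − 0.01211 = 0.05831
NNT = 1 / ARR = 1 / 0.05831 = 17.148 → round up → 18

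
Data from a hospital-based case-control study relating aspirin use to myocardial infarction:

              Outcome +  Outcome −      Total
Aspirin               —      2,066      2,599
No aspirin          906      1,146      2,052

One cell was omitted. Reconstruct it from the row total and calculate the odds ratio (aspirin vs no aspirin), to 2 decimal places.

The missing cell is in the exposed row: 2599 − 2066 = 533.
So a = 533, b = 2066, c = 906, d = 1146.
OR = (a·d)/(b·c) = (533 × 1146) / (2066 × 906) = 610818 / 1871796 = 0.32633

0.33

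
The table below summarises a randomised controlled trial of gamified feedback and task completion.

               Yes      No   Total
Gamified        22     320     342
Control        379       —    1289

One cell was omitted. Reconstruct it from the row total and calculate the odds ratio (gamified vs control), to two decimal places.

0.17

The missing cell is in the unexposed row: 1289 − 379 = 910.
So a = 22, b = 320, c = 379, d = 910.
OR = (a·d)/(b·c) = (22 × 910) / (320 × 379) = 20020 / 121280 = 0.16507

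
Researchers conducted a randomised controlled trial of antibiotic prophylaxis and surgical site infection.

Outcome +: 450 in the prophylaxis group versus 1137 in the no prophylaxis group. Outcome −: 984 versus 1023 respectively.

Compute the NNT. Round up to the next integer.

5

Risk in treated group = 450/1434 = 0.31381; risk in control = 1137/2160 = 0.52639.
Absolute risk reduction = 0.52639 − 0.31381 = 0.21258
NNT = 1 / ARR = 1 / 0.21258 = 4.704 → round up → 5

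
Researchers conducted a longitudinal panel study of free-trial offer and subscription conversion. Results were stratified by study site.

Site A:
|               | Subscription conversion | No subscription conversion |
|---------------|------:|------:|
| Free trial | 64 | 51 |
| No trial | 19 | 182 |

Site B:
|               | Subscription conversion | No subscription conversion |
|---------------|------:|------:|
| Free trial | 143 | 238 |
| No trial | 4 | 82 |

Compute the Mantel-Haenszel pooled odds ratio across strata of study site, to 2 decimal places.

12.14

OR_MH = Σ(aᵢdᵢ/nᵢ) / Σ(bᵢcᵢ/nᵢ), where nᵢ is the stratum total.
Stratum 1 (Site A): n = 316; a·d/n = 64·182/316 = 36.8608; b·c/n = 51·19/316 = 3.0665
Stratum 2 (Site B): n = 467; a·d/n = 143·82/467 = 25.1092; b·c/n = 238·4/467 = 2.0385
OR_MH = (36.8608 + 25.1092) / (3.0665 + 2.0385) = 61.9700 / 5.1050 = 12.13907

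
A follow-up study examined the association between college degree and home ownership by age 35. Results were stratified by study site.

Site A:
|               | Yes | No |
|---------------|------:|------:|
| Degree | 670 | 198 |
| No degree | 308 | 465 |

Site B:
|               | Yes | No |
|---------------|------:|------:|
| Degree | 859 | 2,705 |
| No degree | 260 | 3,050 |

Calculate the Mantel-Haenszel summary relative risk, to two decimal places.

2.45

RR_MH = Σ(aᵢ·n₀ᵢ/nᵢ) / Σ(cᵢ·n₁ᵢ/nᵢ), with n₁ᵢ = aᵢ+bᵢ (exposed), n₀ᵢ = cᵢ+dᵢ (unexposed), nᵢ = n₁ᵢ+n₀ᵢ.
Stratum 1 (Site A): n₁ = 868, n₀ = 773, n = 1641; a·n₀/n = 670·773/1641 = 315.6063; c·n₁/n = 308·868/1641 = 162.9153
Stratum 2 (Site B): n₁ = 3564, n₀ = 3310, n = 6874; a·n₀/n = 859·3310/6874 = 413.6296; c·n₁/n = 260·3564/6874 = 134.8036
RR_MH = (315.6063 + 413.6296) / (162.9153 + 134.8036) = 729.2360 / 297.7189 = 2.44941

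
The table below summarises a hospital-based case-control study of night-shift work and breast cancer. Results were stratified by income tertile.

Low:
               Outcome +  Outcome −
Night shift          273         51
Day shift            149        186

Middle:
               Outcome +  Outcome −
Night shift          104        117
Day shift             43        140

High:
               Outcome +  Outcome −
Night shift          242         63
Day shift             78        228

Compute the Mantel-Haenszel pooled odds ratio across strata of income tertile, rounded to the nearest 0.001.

OR_MH = Σ(aᵢdᵢ/nᵢ) / Σ(bᵢcᵢ/nᵢ), where nᵢ is the stratum total.
Stratum 1 (Low): n = 659; a·d/n = 273·186/659 = 77.0531; b·c/n = 51·149/659 = 11.5311
Stratum 2 (Middle): n = 404; a·d/n = 104·140/404 = 36.0396; b·c/n = 117·43/404 = 12.4530
Stratum 3 (High): n = 611; a·d/n = 242·228/611 = 90.3044; b·c/n = 63·78/611 = 8.0426
OR_MH = (77.0531 + 36.0396 + 90.3044) / (11.5311 + 12.4530 + 8.0426) = 203.3971 / 32.0266 = 6.35088

6.351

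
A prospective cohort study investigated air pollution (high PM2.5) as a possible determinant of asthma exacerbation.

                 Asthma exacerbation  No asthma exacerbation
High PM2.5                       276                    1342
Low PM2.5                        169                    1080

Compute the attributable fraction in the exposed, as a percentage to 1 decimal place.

Cells: a = 276, b = 1342, c = 169, d = 1080.
Risk in exposed = 276/1618 = 0.17058; risk in unexposed = 169/1249 = 0.13531.
RR = 0.17058/0.13531 = 1.26068
AR% = (RR − 1)/RR × 100 = (1.26068 − 1)/1.26068 × 100 = 20.6780%

20.7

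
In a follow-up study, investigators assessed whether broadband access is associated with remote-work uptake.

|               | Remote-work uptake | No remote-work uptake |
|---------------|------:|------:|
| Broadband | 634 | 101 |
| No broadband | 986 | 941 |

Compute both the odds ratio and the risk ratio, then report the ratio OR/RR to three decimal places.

Cells: a = 634, b = 101, c = 986, d = 941.
OR = (634·941)/(101·986) = 596594/99586 = 5.99074
Risk in exposed = 634/735 = 0.86259; risk in unexposed = 986/1927 = 0.51168; RR = 1.68580
OR/RR = 5.99074 / 1.68580 = 3.55364
The outcome is not rare, so the OR lies further from 1 than the RR.

3.554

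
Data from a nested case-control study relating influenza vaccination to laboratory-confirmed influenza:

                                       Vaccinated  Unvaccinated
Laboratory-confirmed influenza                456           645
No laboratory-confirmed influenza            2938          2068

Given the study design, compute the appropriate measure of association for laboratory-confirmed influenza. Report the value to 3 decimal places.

0.498

Reading the table with exposure as columns: a = 456 (Vaccinated, case), b = 2938 (Vaccinated, non-case), c = 645 (Unvaccinated, case), d = 2068.
This is a nested case-control study: participants were sampled on outcome status, so risks in the source population cannot be estimated directly — relative risk is not valid here. The odds ratio is the appropriate measure.
OR = (a·d)/(b·c) = (456 × 2068) / (2938 × 645) = 943008 / 1895010 = 0.49763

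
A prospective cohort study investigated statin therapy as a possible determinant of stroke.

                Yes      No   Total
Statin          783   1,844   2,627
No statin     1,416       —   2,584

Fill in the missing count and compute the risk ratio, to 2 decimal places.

The missing cell is in the unexposed row: 2584 − 1416 = 1168.
So a = 783, b = 1844, c = 1416, d = 1168.
RR = [a/(a+b)] / [c/(c+d)] = (783/2627) / (1416/2584) = 0.29806/0.54799 = 0.54391

0.54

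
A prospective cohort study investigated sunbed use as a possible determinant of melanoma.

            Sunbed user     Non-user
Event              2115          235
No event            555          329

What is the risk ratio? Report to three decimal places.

Reading the table with exposure as columns: a = 2115 (Sunbed user, case), b = 555 (Sunbed user, non-case), c = 235 (Non-user, case), d = 329.
Risk in exposed = 2115/2670 = 0.79213; risk in unexposed = 235/564 = 0.41667.
RR = 0.79213 / 0.41667 = 1.90112
The risk among the exposed is 1.90 times that among the unexposed.

1.901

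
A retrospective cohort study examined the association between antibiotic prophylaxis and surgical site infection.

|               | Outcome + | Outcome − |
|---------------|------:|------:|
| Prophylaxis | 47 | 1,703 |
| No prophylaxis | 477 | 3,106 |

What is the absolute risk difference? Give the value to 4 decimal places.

-0.1063

Cells: a = 47, b = 1703, c = 477, d = 3106.
Risk in exposed = 47/1750 = 0.026857; risk in unexposed = 477/3583 = 0.133129.
Risk difference = 0.026857 − 0.133129 = -0.106272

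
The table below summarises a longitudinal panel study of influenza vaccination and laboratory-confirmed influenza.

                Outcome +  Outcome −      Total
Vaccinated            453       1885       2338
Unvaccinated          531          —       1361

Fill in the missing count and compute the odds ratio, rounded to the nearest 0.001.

0.376

The missing cell is in the unexposed row: 1361 − 531 = 830.
So a = 453, b = 1885, c = 531, d = 830.
OR = (a·d)/(b·c) = (453 × 830) / (1885 × 531) = 375990 / 1000935 = 0.37564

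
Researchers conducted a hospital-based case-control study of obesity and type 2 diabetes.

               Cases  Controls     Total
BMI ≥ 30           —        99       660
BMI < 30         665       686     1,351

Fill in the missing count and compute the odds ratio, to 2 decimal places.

The missing cell is in the exposed row: 660 − 99 = 561.
So a = 561, b = 99, c = 665, d = 686.
OR = (a·d)/(b·c) = (561 × 686) / (99 × 665) = 384846 / 65835 = 5.84561

5.85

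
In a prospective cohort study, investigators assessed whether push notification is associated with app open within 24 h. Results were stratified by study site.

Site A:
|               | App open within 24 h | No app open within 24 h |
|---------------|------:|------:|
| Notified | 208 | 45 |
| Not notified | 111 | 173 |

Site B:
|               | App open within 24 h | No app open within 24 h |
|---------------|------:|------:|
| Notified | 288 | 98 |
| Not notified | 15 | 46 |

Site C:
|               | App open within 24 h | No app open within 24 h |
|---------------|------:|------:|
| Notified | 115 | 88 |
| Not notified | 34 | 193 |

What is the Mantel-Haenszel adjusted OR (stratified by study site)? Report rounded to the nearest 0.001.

7.584

OR_MH = Σ(aᵢdᵢ/nᵢ) / Σ(bᵢcᵢ/nᵢ), where nᵢ is the stratum total.
Stratum 1 (Site A): n = 537; a·d/n = 208·173/537 = 67.0093; b·c/n = 45·111/537 = 9.3017
Stratum 2 (Site B): n = 447; a·d/n = 288·46/447 = 29.6376; b·c/n = 98·15/447 = 3.2886
Stratum 3 (Site C): n = 430; a·d/n = 115·193/430 = 51.6163; b·c/n = 88·34/430 = 6.9581
OR_MH = (67.0093 + 29.6376 + 51.6163) / (9.3017 + 3.2886 + 6.9581) = 148.2632 / 19.5484 = 7.58441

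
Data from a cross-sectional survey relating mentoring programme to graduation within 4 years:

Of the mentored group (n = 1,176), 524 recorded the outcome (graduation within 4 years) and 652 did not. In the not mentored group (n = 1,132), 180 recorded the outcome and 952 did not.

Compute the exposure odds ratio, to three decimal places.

4.251

From the description: a = 524, b = 652, c = 180, d = 952.
OR = (a·d)/(b·c) = (524 × 952) / (652 × 180) = 498848 / 117360 = 4.25058
The odds of graduation within 4 years are about 4.25 times as high in the mentored group.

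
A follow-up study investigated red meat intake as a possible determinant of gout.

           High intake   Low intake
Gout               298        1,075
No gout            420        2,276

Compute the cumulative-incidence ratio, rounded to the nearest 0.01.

Reading the table with exposure as columns: a = 298 (High intake, case), b = 420 (High intake, non-case), c = 1075 (Low intake, case), d = 2276.
Risk in exposed = 298/718 = 0.41504; risk in unexposed = 1075/3351 = 0.32080.
RR = 0.41504 / 0.32080 = 1.29377
The risk among the exposed is 1.29 times that among the unexposed.

1.29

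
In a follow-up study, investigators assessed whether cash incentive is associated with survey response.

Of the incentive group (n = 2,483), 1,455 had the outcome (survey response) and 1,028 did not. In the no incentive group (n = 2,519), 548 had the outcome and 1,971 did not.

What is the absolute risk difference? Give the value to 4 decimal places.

0.3684

From the description: a = 1455, b = 1028, c = 548, d = 1971.
Risk in exposed = 1455/2483 = 0.585985; risk in unexposed = 548/2519 = 0.217547.
Risk difference = 0.585985 − 0.217547 = 0.368438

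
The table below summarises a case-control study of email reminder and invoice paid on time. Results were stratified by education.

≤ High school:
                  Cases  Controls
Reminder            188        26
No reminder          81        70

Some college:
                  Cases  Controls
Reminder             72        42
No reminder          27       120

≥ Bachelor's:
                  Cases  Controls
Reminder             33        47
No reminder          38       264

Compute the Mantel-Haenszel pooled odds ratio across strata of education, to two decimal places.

6.22

OR_MH = Σ(aᵢdᵢ/nᵢ) / Σ(bᵢcᵢ/nᵢ), where nᵢ is the stratum total.
Stratum 1 (≤ High school): n = 365; a·d/n = 188·70/365 = 36.0548; b·c/n = 26·81/365 = 5.7699
Stratum 2 (Some college): n = 261; a·d/n = 72·120/261 = 33.1034; b·c/n = 42·27/261 = 4.3448
Stratum 3 (≥ Bachelor's): n = 382; a·d/n = 33·264/382 = 22.8063; b·c/n = 47·38/382 = 4.6754
OR_MH = (36.0548 + 33.1034 + 22.8063) / (5.7699 + 4.3448 + 4.6754) = 91.9645 / 14.7901 = 6.21799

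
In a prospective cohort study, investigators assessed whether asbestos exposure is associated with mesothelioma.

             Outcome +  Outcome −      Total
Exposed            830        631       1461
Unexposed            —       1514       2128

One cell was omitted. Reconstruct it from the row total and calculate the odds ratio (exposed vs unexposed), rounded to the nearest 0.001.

3.243

The missing cell is in the unexposed row: 2128 − 1514 = 614.
So a = 830, b = 631, c = 614, d = 1514.
OR = (a·d)/(b·c) = (830 × 1514) / (631 × 614) = 1256620 / 387434 = 3.24344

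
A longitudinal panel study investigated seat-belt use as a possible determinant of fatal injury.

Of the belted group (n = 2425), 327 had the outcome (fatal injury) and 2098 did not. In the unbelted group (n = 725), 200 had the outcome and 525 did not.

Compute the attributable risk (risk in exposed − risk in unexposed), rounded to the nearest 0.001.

-0.141

From the description: a = 327, b = 2098, c = 200, d = 525.
Risk in exposed = 327/2425 = 0.134845; risk in unexposed = 200/725 = 0.275862.
Risk difference = 0.134845 − 0.275862 = -0.141017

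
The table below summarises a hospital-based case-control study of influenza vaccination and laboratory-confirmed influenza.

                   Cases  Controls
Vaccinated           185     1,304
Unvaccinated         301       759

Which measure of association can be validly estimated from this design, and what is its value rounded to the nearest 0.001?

0.358

Cells: a = 185, b = 1304, c = 301, d = 759.
This is a hospital-based case-control study: participants were sampled on outcome status, so risks in the source population cannot be estimated directly — relative risk is not valid here. The odds ratio is the appropriate measure.
OR = (a·d)/(b·c) = (185 × 759) / (1304 × 301) = 140415 / 392504 = 0.35774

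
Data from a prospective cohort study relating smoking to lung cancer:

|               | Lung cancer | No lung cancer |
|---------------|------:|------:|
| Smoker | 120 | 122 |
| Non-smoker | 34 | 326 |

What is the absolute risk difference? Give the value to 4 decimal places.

Cells: a = 120, b = 122, c = 34, d = 326.
Risk in exposed = 120/242 = 0.495868; risk in unexposed = 34/360 = 0.094444.
Risk difference = 0.495868 − 0.094444 = 0.401423

0.4014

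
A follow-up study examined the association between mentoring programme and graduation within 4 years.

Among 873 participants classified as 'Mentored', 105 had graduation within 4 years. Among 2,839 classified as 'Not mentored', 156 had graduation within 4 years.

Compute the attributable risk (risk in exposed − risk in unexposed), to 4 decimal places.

From the description: a = 105, b = 768, c = 156, d = 2683.
Risk in exposed = 105/873 = 0.120275; risk in unexposed = 156/2839 = 0.054949.
Risk difference = 0.120275 − 0.054949 = 0.065326

0.0653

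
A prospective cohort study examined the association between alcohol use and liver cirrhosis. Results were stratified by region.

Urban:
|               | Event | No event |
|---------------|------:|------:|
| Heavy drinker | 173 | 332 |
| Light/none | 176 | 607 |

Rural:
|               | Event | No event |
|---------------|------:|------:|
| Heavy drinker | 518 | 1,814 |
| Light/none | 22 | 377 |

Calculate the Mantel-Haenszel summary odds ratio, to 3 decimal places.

OR_MH = Σ(aᵢdᵢ/nᵢ) / Σ(bᵢcᵢ/nᵢ), where nᵢ is the stratum total.
Stratum 1 (Urban): n = 1288; a·d/n = 173·607/1288 = 81.5303; b·c/n = 332·176/1288 = 45.3665
Stratum 2 (Rural): n = 2731; a·d/n = 518·377/2731 = 71.5071; b·c/n = 1814·22/2731 = 14.6130
OR_MH = (81.5303 + 71.5071) / (45.3665 + 14.6130) = 153.0374 / 59.9794 = 2.55150

2.551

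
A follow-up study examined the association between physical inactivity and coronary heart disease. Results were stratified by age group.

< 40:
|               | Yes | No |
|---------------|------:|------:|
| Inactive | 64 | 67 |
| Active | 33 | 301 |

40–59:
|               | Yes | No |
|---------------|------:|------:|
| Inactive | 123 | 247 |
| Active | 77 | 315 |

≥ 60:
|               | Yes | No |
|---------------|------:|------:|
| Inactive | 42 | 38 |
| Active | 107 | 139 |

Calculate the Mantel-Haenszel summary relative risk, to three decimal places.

RR_MH = Σ(aᵢ·n₀ᵢ/nᵢ) / Σ(cᵢ·n₁ᵢ/nᵢ), with n₁ᵢ = aᵢ+bᵢ (exposed), n₀ᵢ = cᵢ+dᵢ (unexposed), nᵢ = n₁ᵢ+n₀ᵢ.
Stratum 1 (< 40): n₁ = 131, n₀ = 334, n = 465; a·n₀/n = 64·334/465 = 45.9699; c·n₁/n = 33·131/465 = 9.2968
Stratum 2 (40–59): n₁ = 370, n₀ = 392, n = 762; a·n₀/n = 123·392/762 = 63.2756; c·n₁/n = 77·370/762 = 37.3885
Stratum 3 (≥ 60): n₁ = 80, n₀ = 246, n = 326; a·n₀/n = 42·246/326 = 31.6933; c·n₁/n = 107·80/326 = 26.2577
RR_MH = (45.9699 + 63.2756 + 31.6933) / (9.2968 + 37.3885 + 26.2577) = 140.9387 / 72.9429 = 1.93218

1.932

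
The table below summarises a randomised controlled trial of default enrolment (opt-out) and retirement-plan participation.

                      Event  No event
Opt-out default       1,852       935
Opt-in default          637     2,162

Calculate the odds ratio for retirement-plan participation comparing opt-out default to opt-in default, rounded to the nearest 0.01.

Cells: a = 1852, b = 935, c = 637, d = 2162.
OR = (a·d)/(b·c) = (1852 × 2162) / (935 × 637) = 4004024 / 595595 = 6.72273
The odds of retirement-plan participation are about 6.72 times as high in the opt-out default group.

6.72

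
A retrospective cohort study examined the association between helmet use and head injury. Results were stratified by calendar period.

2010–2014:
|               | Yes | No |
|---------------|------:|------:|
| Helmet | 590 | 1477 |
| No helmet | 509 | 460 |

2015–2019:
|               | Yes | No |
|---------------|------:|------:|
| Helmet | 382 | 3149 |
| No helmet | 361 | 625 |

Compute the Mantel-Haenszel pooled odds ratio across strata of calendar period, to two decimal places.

0.28

OR_MH = Σ(aᵢdᵢ/nᵢ) / Σ(bᵢcᵢ/nᵢ), where nᵢ is the stratum total.
Stratum 1 (2010–2014): n = 3036; a·d/n = 590·460/3036 = 89.3939; b·c/n = 1477·509/3036 = 247.6262
Stratum 2 (2015–2019): n = 4517; a·d/n = 382·625/4517 = 52.8559; b·c/n = 3149·361/4517 = 251.6690
OR_MH = (89.3939 + 52.8559) / (247.6262 + 251.6690) = 142.2498 / 499.2952 = 0.28490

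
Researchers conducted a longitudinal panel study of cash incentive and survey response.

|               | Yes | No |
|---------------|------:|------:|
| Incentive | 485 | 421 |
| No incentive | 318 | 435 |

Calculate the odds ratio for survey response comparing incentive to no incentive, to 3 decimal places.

Cells: a = 485, b = 421, c = 318, d = 435.
OR = (a·d)/(b·c) = (485 × 435) / (421 × 318) = 210975 / 133878 = 1.57588
The odds of survey response are about 1.58 times as high in the incentive group.

1.576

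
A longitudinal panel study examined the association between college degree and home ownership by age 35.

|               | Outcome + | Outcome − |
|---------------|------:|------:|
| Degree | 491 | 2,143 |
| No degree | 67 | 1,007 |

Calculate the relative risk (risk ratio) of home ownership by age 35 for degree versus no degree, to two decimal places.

Cells: a = 491, b = 2143, c = 67, d = 1007.
Risk in exposed = 491/2634 = 0.18641; risk in unexposed = 67/1074 = 0.06238.
RR = 0.18641 / 0.06238 = 2.98810
The risk among the exposed is 2.99 times that among the unexposed.

2.99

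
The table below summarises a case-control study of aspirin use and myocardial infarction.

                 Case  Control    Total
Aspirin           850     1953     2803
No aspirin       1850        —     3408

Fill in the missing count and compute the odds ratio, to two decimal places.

The missing cell is in the unexposed row: 3408 − 1850 = 1558.
So a = 850, b = 1953, c = 1850, d = 1558.
OR = (a·d)/(b·c) = (850 × 1558) / (1953 × 1850) = 1324300 / 3613050 = 0.36653

0.37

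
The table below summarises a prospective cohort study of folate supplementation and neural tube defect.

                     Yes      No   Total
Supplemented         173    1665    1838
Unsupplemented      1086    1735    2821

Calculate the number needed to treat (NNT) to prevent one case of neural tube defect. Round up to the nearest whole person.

Risk in treated group = 173/1838 = 0.09412; risk in control = 1086/2821 = 0.38497.
Absolute risk reduction = 0.38497 − 0.09412 = 0.29085
NNT = 1 / ARR = 1 / 0.29085 = 3.438 → round up → 4

4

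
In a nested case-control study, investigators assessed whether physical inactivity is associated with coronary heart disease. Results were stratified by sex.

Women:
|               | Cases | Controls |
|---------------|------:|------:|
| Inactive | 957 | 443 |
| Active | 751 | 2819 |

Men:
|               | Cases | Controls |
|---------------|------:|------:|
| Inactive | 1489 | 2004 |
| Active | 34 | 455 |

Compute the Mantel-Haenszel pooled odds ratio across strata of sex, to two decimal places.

OR_MH = Σ(aᵢdᵢ/nᵢ) / Σ(bᵢcᵢ/nᵢ), where nᵢ is the stratum total.
Stratum 1 (Women): n = 4970; a·d/n = 957·2819/4970 = 542.8135; b·c/n = 443·751/4970 = 66.9402
Stratum 2 (Men): n = 3982; a·d/n = 1489·455/3982 = 170.1394; b·c/n = 2004·34/3982 = 17.1110
OR_MH = (542.8135 + 170.1394) / (66.9402 + 17.1110) = 712.9529 / 84.0512 = 8.48236

8.48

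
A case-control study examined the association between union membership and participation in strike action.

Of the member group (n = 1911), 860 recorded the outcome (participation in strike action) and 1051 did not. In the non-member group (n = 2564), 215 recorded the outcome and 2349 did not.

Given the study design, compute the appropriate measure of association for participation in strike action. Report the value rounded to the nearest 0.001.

8.940

From the description: a = 860, b = 1051, c = 215, d = 2349.
This is a case-control study: participants were sampled on outcome status, so risks in the source population cannot be estimated directly — relative risk is not valid here. The odds ratio is the appropriate measure.
OR = (a·d)/(b·c) = (860 × 2349) / (1051 × 215) = 2020140 / 225965 = 8.94006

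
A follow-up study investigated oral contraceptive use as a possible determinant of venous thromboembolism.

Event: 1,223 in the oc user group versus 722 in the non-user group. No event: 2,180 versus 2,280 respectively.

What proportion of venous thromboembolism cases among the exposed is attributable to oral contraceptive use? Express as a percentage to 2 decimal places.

From the description: a = 1223, b = 2180, c = 722, d = 2280.
Risk in exposed = 1223/3403 = 0.35939; risk in unexposed = 722/3002 = 0.24051.
RR = 0.35939/0.24051 = 1.49430
AR% = (RR − 1)/RR × 100 = (1.49430 − 1)/1.49430 × 100 = 33.0791%

33.08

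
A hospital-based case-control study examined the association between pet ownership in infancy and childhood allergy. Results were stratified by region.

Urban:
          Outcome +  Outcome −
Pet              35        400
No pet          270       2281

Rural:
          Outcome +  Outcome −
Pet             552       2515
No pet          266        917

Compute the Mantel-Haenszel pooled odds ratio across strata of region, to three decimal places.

OR_MH = Σ(aᵢdᵢ/nᵢ) / Σ(bᵢcᵢ/nᵢ), where nᵢ is the stratum total.
Stratum 1 (Urban): n = 2986; a·d/n = 35·2281/2986 = 26.7364; b·c/n = 400·270/2986 = 36.1688
Stratum 2 (Rural): n = 4250; a·d/n = 552·917/4250 = 119.1021; b·c/n = 2515·266/4250 = 157.4094
OR_MH = (26.7364 + 119.1021) / (36.1688 + 157.4094) = 145.8386 / 193.5782 = 0.75338

0.753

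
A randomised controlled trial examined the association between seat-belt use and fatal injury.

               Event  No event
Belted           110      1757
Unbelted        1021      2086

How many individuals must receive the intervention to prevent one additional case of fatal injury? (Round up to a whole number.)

4

Risk in treated group = 110/1867 = 0.05892; risk in control = 1021/3107 = 0.32861.
Absolute risk reduction = 0.32861 − 0.05892 = 0.26969
NNT = 1 / ARR = 1 / 0.26969 = 3.708 → round up → 4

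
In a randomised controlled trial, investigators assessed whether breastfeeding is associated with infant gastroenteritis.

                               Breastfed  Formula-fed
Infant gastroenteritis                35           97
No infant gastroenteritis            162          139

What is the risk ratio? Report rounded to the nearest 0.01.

0.43

Reading the table with exposure as columns: a = 35 (Breastfed, case), b = 162 (Breastfed, non-case), c = 97 (Formula-fed, case), d = 139.
Risk in exposed = 35/197 = 0.17766; risk in unexposed = 97/236 = 0.41102.
RR = 0.17766 / 0.41102 = 0.43226
The risk is 57% lower among the exposed than among the unexposed.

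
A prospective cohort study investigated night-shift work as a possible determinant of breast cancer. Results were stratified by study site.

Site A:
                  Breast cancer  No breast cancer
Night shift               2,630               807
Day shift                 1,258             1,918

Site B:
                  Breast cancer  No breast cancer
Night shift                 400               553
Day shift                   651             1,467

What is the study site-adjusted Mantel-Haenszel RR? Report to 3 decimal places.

1.798

RR_MH = Σ(aᵢ·n₀ᵢ/nᵢ) / Σ(cᵢ·n₁ᵢ/nᵢ), with n₁ᵢ = aᵢ+bᵢ (exposed), n₀ᵢ = cᵢ+dᵢ (unexposed), nᵢ = n₁ᵢ+n₀ᵢ.
Stratum 1 (Site A): n₁ = 3437, n₀ = 3176, n = 6613; a·n₀/n = 2630·3176/6613 = 1263.1000; c·n₁/n = 1258·3437/6613 = 653.8252
Stratum 2 (Site B): n₁ = 953, n₀ = 2118, n = 3071; a·n₀/n = 400·2118/3071 = 275.8711; c·n₁/n = 651·953/3071 = 202.0199
RR_MH = (1263.1000 + 275.8711) / (653.8252 + 202.0199) = 1538.9710 / 855.8451 = 1.79819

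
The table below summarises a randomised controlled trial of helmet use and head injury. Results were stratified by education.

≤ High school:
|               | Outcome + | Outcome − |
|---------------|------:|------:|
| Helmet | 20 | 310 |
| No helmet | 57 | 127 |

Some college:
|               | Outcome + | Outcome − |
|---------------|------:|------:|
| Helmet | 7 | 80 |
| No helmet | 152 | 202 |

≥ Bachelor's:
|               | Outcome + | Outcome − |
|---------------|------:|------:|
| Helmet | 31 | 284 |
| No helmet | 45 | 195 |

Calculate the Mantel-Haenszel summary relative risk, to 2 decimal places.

0.28

RR_MH = Σ(aᵢ·n₀ᵢ/nᵢ) / Σ(cᵢ·n₁ᵢ/nᵢ), with n₁ᵢ = aᵢ+bᵢ (exposed), n₀ᵢ = cᵢ+dᵢ (unexposed), nᵢ = n₁ᵢ+n₀ᵢ.
Stratum 1 (≤ High school): n₁ = 330, n₀ = 184, n = 514; a·n₀/n = 20·184/514 = 7.1595; c·n₁/n = 57·330/514 = 36.5953
Stratum 2 (Some college): n₁ = 87, n₀ = 354, n = 441; a·n₀/n = 7·354/441 = 5.6190; c·n₁/n = 152·87/441 = 29.9864
Stratum 3 (≥ Bachelor's): n₁ = 315, n₀ = 240, n = 555; a·n₀/n = 31·240/555 = 13.4054; c·n₁/n = 45·315/555 = 25.5405
RR_MH = (7.1595 + 5.6190 + 13.4054) / (36.5953 + 29.9864 + 25.5405) = 26.1840 / 92.1223 = 0.28423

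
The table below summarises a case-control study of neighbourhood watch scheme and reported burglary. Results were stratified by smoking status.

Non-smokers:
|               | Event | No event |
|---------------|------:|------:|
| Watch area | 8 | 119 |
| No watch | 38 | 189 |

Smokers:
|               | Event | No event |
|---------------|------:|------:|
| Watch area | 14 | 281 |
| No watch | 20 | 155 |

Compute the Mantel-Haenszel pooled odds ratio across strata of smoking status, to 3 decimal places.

0.359

OR_MH = Σ(aᵢdᵢ/nᵢ) / Σ(bᵢcᵢ/nᵢ), where nᵢ is the stratum total.
Stratum 1 (Non-smokers): n = 354; a·d/n = 8·189/354 = 4.2712; b·c/n = 119·38/354 = 12.7740
Stratum 2 (Smokers): n = 470; a·d/n = 14·155/470 = 4.6170; b·c/n = 281·20/470 = 11.9574
OR_MH = (4.2712 + 4.6170) / (12.7740 + 11.9574) = 8.8882 / 24.7315 = 0.35939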